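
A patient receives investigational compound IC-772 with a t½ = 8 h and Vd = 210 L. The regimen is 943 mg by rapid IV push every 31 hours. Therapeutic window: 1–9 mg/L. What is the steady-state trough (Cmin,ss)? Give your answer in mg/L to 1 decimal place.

0.3 mg/L

τ/t½ = 31/8 ≈ 3.875, so fraction remaining f = (1/2)^(31/8) ≈ 0.0682.
Each bolus raises the concentration by D/Vd = 943/210 ≈ 4.490 mg/L.
Steady-state trough Cmin,ss = C₀·f/(1−f) ≈ 4.490 × 0.0682/0.9318 ≈ 0.329 mg/L.
Trough 0.3 mg/L vs MEC 1 mg/L: subtherapeutic.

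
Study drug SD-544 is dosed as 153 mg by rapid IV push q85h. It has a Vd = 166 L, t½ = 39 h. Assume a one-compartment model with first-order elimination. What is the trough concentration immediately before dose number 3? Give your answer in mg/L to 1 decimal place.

0.2 mg/L

f = (1/2)^(τ/t½) = (1/2)^(85/39) ≈ 0.2208.
C₀ = D/Vd = 153/166 ≈ 0.922 mg/L.
Before the 3rd dose, 2 doses have been given. Superposition: Cmin = C₀·(f + f²).
≈ 0.922 × (0.2208 + 0.0488) ≈ 0.922 × 0.2696 ≈ 0.249 mg/L.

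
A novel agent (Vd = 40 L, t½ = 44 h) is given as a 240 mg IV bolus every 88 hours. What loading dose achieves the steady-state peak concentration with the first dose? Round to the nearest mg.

320 mg

f = (1/2)^(88/44) ≈ 0.250000; accumulation ratio R = 1/(1−f) ≈ 1.33333.
Loading dose to hit Cmax,ss on first dose: D_load = D_maint·R ≈ 240 × 1.33333 ≈ 320.00 mg.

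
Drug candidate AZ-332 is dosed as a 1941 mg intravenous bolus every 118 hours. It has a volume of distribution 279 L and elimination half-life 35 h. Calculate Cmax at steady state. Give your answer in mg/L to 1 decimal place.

τ/t½ = 118/35 ≈ 3.3714, so fraction remaining f = (1/2)^(118/35) ≈ 0.0966.
At steady state, accumulation factor R = 1/(1 − e^(−kτ)) ≈ 1.1069.
Single-dose peak C₀ = D/Vd = 1941/279 ≈ 6.957 mg/L.
Steady-state peak Cmax,ss = C₀·R ≈ 6.957 × 1.1069 ≈ 7.701 mg/L.

7.7 mg/L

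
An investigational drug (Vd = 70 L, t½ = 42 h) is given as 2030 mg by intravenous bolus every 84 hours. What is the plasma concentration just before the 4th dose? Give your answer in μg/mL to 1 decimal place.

f = (1/2)^(τ/t½) = (1/2)^(84/42) ≈ 0.2500.
C₀ = D/Vd = 2030/70 ≈ 29.000 μg/mL.
Before the 4th dose, 3 doses have been given. Superposition: Cmin = C₀·(f + f² + … + f^3).
≈ 29.000 × (0.2500 + 0.0625 + 0.0156) ≈ 29.000 × 0.3281 ≈ 9.515 μg/mL.

9.5 μg/mL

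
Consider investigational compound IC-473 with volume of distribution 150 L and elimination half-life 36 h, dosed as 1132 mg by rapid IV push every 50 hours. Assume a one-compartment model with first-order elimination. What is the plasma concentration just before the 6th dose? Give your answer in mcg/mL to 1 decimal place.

4.6 mcg/mL

f = (1/2)^(τ/t½) = (1/2)^(50/36) ≈ 0.3819.
C₀ = D/Vd = 1132/150 ≈ 7.547 mcg/mL.
Before the 6th dose, 5 doses have been given. Superposition: Cmin = C₀·(f + f² + … + f^5).
≈ 7.547 × (0.3819 + 0.1458 + 0.0557 + 0.0213 + 0.0081) ≈ 7.547 × 0.6128 ≈ 4.625 mcg/mL.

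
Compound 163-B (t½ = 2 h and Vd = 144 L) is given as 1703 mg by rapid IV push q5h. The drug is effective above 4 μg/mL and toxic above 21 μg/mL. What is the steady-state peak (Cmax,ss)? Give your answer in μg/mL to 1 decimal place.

14.4 μg/mL

k = ln2/t½ = ln2/2 ≈ 0.346574 h⁻¹; fraction remaining f = e^(−kτ) = e^(−0.346574×5) ≈ 0.1768.
At steady state, accumulation factor R = 1/(1 − e^(−kτ)) ≈ 1.2148.
Single-dose peak C₀ = D/Vd = 1703/144 ≈ 11.826 μg/mL.
Cmax,ss = C₀/(1 − f) ≈ 11.826/0.8232 ≈ 14.366 μg/mL.
Peak 14.4 μg/mL vs MTC 21 μg/mL: below toxic threshold.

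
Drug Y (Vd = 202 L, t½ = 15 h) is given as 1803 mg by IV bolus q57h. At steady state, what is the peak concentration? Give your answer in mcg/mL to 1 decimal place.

τ/t½ = 57/15 ≈ 3.8, so fraction remaining f = (1/2)^(57/15) ≈ 0.0718.
At steady state, accumulation factor R = 1/(1 − e^(−kτ)) ≈ 1.0774.
Single-dose peak C₀ = D/Vd = 1803/202 ≈ 8.926 mcg/mL.
Steady-state peak Cmax,ss = C₀·R ≈ 8.926 × 1.0774 ≈ 9.617 mcg/mL.

9.6 mcg/mL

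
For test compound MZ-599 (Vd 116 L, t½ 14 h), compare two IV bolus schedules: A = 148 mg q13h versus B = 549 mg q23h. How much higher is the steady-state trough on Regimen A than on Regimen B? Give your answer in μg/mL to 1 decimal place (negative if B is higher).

Regimen A: f = (1/2)^(13/14) ≈ 0.5254; Cmin,ss = (148/116)·f/(1−f) ≈ 1.412 μg/mL.
Regimen B: f = (1/2)^(23/14) ≈ 0.3202; Cmin,ss = (549/116)·f/(1−f) ≈ 2.229 μg/mL.
Difference ≈ 1.412 − 2.229 ≈ -0.817 μg/mL.

-0.8 μg/mL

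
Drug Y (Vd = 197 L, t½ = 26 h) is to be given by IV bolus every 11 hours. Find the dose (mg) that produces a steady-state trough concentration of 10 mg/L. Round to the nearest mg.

671 mg

τ/t½ = 11/26 ≈ 0.42308, so f = (1/2)^(11/26) ≈ 0.745832.
Cmin,ss = (D/Vd)·f/(1−f), so D = Cmin,ss·Vd·(1−f)/f.
D = 10 × 197 × (1−f)/f ≈ 10 × 197 × 0.34078 ≈ 671.34 mg.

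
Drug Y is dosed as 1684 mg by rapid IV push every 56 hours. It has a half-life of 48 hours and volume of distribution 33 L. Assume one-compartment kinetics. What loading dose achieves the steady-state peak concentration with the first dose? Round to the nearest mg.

3037 mg

f = (1/2)^(56/48) ≈ 0.445449; accumulation ratio R = 1/(1−f) ≈ 1.80326.
Loading dose to hit Cmax,ss on first dose: D_load = D_maint·R ≈ 1684 × 1.80326 ≈ 3036.69 mg.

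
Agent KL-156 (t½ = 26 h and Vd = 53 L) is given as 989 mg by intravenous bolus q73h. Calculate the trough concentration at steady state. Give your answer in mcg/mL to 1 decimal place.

3.1 mcg/mL

Over one 73-h interval, 73/26 ≈ 2.8077 half-lives elapse, leaving f ≈ 0.1428 of each dose.
Each bolus raises the concentration by D/Vd = 989/53 ≈ 18.660 mcg/mL.
Steady-state trough Cmin,ss = C₀·f/(1−f) ≈ 18.660 × 0.1428/0.8572 ≈ 3.109 mcg/mL.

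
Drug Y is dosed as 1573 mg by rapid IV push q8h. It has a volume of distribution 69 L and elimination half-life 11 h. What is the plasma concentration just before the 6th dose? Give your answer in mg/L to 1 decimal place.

32.0 mg/L

f = (1/2)^(τ/t½) = (1/2)^(8/11) ≈ 0.6040.
C₀ = D/Vd = 1573/69 ≈ 22.797 mg/L.
Before the 6th dose, 5 doses have been given. Superposition: Cmin = C₀·(f + f² + … + f^5).
≈ 22.797 × (0.6040 + 0.3648 + 0.2203 + 0.1331 + 0.0804) ≈ 22.797 × 1.4026 ≈ 31.975 mg/L.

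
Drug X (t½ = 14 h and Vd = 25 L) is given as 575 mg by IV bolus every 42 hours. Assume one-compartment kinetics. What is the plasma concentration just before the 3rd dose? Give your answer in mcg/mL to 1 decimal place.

f = (1/2)^(τ/t½) = (1/2)^(42/14) ≈ 0.1250.
C₀ = D/Vd = 575/25 ≈ 23.000 mcg/mL.
Before the 3rd dose, 2 doses have been given. Superposition: Cmin = C₀·(f + f²).
≈ 23.000 × (0.1250 + 0.0156) ≈ 23.000 × 0.1406 ≈ 3.234 mcg/mL.

3.2 mcg/mL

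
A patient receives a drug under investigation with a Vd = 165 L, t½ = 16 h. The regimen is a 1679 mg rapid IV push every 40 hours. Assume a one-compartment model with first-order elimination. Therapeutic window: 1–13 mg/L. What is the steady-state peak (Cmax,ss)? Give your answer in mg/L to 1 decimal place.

12.4 mg/L

k = ln2/t½ = ln2/16 ≈ 0.043322 h⁻¹; fraction remaining f = e^(−kτ) = e^(−0.043322×40) ≈ 0.1768.
Accumulation ratio R = 1/(1 − f) ≈ 1/0.8232 ≈ 1.2148.
Each bolus raises the concentration by D/Vd = 1679/165 ≈ 10.176 mg/L.
Cmax,ss = C₀/(1 − f) ≈ 10.176/0.8232 ≈ 12.362 mg/L.
Peak 12.4 mg/L vs MTC 13 mg/L: below toxic threshold.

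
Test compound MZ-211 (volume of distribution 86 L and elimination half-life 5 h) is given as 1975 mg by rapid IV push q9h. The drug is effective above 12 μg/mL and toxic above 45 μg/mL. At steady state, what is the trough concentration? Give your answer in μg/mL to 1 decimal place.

9.3 μg/mL

Over one 9-h interval, 9/5 ≈ 1.8 half-lives elapse, leaving f ≈ 0.2872 of each dose.
Single-dose peak C₀ = D/Vd = 1975/86 ≈ 22.965 μg/mL.
Steady-state trough Cmin,ss = C₀·f/(1−f) ≈ 22.965 × 0.2872/0.7128 ≈ 9.253 μg/mL.
Trough 9.3 μg/mL vs MEC 12 μg/mL: subtherapeutic.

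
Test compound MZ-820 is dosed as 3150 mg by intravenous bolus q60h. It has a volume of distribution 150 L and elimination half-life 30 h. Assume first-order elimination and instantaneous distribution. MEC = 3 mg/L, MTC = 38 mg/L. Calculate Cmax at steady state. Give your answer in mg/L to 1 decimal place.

28.0 mg/L

τ = 60 h = 2 half-lives, so f = (1/2)^2 = 0.25.
At steady state, R = 1/(1 − 0.25) = 4/3.
Single-dose peak C₀ = D/Vd = 3150/150 = 21 mg/L.
Steady-state peak Cmax,ss = C₀·R = 21 × 4/3 ≈ 28.000 mg/L.
Peak 28.0 mg/L vs MTC 38 mg/L: below toxic threshold.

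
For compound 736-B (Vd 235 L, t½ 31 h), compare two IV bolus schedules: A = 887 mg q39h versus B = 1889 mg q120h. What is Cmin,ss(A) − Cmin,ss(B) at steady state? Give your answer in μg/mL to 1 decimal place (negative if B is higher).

2.1 μg/mL

Regimen A: f = (1/2)^(39/31) ≈ 0.4181; Cmin,ss = (887/235)·f/(1−f) ≈ 2.712 μg/mL.
Regimen B: f = (1/2)^(120/31) ≈ 0.0683; Cmin,ss = (1889/235)·f/(1−f) ≈ 0.589 μg/mL.
Difference ≈ 2.712 − 0.589 ≈ 2.123 μg/mL.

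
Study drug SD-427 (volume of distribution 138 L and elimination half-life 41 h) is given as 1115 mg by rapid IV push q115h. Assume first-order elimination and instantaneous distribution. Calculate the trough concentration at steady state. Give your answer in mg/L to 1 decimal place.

1.3 mg/L

k = ln2/t½ = ln2/41 ≈ 0.016906 h⁻¹; fraction remaining f = e^(−kτ) = e^(−0.016906×115) ≈ 0.1431.
At steady state, accumulation factor R = 1/(1 − e^(−kτ)) ≈ 1.1670.
Each bolus raises the concentration by D/Vd = 1115/138 ≈ 8.080 mg/L.
Cmax,ss = C₀/(1 − f) ≈ 8.080/0.8569 ≈ 9.429 mg/L.
One interval later, Cmin,ss = Cmax,ss·e^(−kτ) ≈ 9.429 × 0.1431 ≈ 1.349 mg/L.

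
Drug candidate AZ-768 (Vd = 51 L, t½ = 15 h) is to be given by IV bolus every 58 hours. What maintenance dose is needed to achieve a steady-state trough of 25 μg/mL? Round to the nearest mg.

17324 mg

τ/t½ = 58/15 ≈ 3.8667, so f = (1/2)^(58/15) ≈ 0.068552.
Cmin,ss = (D/Vd)·f/(1−f), so D = Cmin,ss·Vd·(1−f)/f.
D = 25 × 51 × (1−f)/f ≈ 25 × 51 × 13.58747 ≈ 17324.02 mg.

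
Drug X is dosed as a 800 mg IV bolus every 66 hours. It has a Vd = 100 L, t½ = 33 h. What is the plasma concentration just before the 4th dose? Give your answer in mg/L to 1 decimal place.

2.6 mg/L

f = (1/2)^(τ/t½) = (1/2)^(66/33) ≈ 0.2500.
C₀ = D/Vd = 800/100 ≈ 8.000 mg/L.
Before the 4th dose, 3 doses have been given. Superposition: Cmin = C₀·(f + f² + … + f^3).
≈ 8.000 × (0.2500 + 0.0625 + 0.0156) ≈ 8.000 × 0.3281 ≈ 2.625 mg/L.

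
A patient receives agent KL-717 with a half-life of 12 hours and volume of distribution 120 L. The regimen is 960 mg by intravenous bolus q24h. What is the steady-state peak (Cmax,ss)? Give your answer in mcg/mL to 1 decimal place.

The dosing interval is 2 half-lives, so f = 2^(−2) = 0.25.
Accumulation ratio R = 1/(1 − f) = 1/0.75 = 4/3.
Single-dose peak C₀ = D/Vd = 960/120 = 8 mcg/mL.
Steady-state peak Cmax,ss = C₀·R = 8 × 4/3 ≈ 10.667 mcg/mL.

10.7 mcg/mL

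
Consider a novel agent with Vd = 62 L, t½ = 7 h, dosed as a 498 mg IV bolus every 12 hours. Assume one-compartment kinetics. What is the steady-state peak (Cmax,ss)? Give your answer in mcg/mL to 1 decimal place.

τ/t½ = 12/7 ≈ 1.7143, so fraction remaining f = (1/2)^(12/7) ≈ 0.3048.
At steady state, accumulation factor R = 1/(1 − e^(−kτ)) ≈ 1.4384.
Each bolus raises the concentration by D/Vd = 498/62 ≈ 8.032 mcg/mL.
Steady-state peak Cmax,ss = C₀·R ≈ 8.032 × 1.4384 ≈ 11.553 mcg/mL.

11.6 mcg/mL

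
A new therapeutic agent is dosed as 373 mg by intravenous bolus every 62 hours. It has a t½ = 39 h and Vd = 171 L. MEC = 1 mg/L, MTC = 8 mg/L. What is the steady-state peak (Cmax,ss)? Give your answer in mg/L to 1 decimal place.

Over one 62-h interval, 62/39 ≈ 1.5897 half-lives elapse, leaving f ≈ 0.3322 of each dose.
Accumulation ratio R = 1/(1 − f) ≈ 1/0.6678 ≈ 1.4975.
Each bolus raises the concentration by D/Vd = 373/171 ≈ 2.181 mg/L.
Cmax,ss = C₀/(1 − f) ≈ 2.181/0.6678 ≈ 3.266 mg/L.
Peak 3.3 mg/L vs MTC 8 mg/L: below toxic threshold.

3.3 mg/L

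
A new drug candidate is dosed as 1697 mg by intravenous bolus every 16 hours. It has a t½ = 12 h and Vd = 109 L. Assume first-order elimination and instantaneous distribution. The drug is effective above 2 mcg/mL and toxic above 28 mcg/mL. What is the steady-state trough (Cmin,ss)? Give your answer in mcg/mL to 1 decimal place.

10.2 mcg/mL

Over one 16-h interval, 16/12 ≈ 1.3333 half-lives elapse, leaving f ≈ 0.3969 of each dose.
At steady state, accumulation factor R = 1/(1 − e^(−kτ)) ≈ 1.6581.
Single-dose peak C₀ = D/Vd = 1697/109 ≈ 15.569 mcg/mL.
Cmax,ss = C₀/(1 − f) ≈ 15.569/0.6031 ≈ 25.815 mcg/mL.
Steady-state trough Cmin,ss = Cmax,ss·f ≈ 25.815 × 0.3969 ≈ 10.246 mcg/mL.
Trough 10.2 mcg/mL vs MEC 2 mcg/mL: adequate.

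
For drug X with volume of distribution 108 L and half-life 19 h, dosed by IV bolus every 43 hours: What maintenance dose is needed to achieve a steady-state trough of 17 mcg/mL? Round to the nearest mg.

τ/t½ = 43/19 ≈ 2.2632, so f = (1/2)^(43/19) ≈ 0.208316.
Cmin,ss = (D/Vd)·f/(1−f), so D = Cmin,ss·Vd·(1−f)/f.
D = 17 × 108 × (1−f)/f ≈ 17 × 108 × 3.80040 ≈ 6977.53 mg.

6978 mg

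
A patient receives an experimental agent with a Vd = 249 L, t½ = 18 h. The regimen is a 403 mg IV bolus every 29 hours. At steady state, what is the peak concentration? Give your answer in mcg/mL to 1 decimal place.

Over one 29-h interval, 29/18 ≈ 1.6111 half-lives elapse, leaving f ≈ 0.3273 of each dose.
Accumulation ratio R = 1/(1 − f) ≈ 1/0.6727 ≈ 1.4865.
Single-dose peak C₀ = D/Vd = 403/249 ≈ 1.618 mcg/mL.
Steady-state peak Cmax,ss = C₀·R ≈ 1.618 × 1.4865 ≈ 2.405 mcg/mL.

2.4 mcg/mL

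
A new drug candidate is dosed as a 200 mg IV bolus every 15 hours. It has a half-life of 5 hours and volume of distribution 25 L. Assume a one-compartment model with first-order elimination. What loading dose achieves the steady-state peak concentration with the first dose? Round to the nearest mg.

229 mg

f = (1/2)^(15/5) ≈ 0.125000; accumulation ratio R = 1/(1−f) ≈ 1.14286.
Loading dose to hit Cmax,ss on first dose: D_load = D_maint·R ≈ 200 × 1.14286 ≈ 228.57 mg.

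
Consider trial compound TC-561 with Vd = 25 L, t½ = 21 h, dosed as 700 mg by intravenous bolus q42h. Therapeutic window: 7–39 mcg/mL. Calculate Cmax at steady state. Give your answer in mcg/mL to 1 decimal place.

37.3 mcg/mL

The dosing interval is 2 half-lives, so f = 2^(−2) = 0.25.
Accumulation ratio R = 1/(1 − f) = 1/0.75 = 4/3.
Single-dose peak C₀ = D/Vd = 700/25 = 28 mcg/mL.
Steady-state peak Cmax,ss = C₀·R = 28 × 4/3 ≈ 37.333 mcg/mL.
Peak 37.3 mcg/mL vs MTC 39 mcg/mL: below toxic threshold.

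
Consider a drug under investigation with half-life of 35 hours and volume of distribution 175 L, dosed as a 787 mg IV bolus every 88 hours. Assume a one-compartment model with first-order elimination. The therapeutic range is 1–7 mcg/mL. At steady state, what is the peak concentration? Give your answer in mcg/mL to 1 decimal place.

5.5 mcg/mL

Over one 88-h interval, 88/35 ≈ 2.5143 half-lives elapse, leaving f ≈ 0.1750 of each dose.
Accumulation ratio R = 1/(1 − f) ≈ 1/0.8250 ≈ 1.2121.
Each bolus raises the concentration by D/Vd = 787/175 ≈ 4.497 mcg/mL.
Cmax,ss = C₀/(1 − f) ≈ 4.497/0.8250 ≈ 5.451 mcg/mL.
Peak 5.5 mcg/mL vs MTC 7 mcg/mL: below toxic threshold.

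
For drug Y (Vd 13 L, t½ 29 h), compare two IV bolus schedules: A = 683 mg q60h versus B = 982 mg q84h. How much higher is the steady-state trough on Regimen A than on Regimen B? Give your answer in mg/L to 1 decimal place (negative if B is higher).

4.7 mg/L

Regimen A: f = (1/2)^(60/29) ≈ 0.2383; Cmin,ss = (683/13)·f/(1−f) ≈ 16.437 mg/L.
Regimen B: f = (1/2)^(84/29) ≈ 0.1343; Cmin,ss = (982/13)·f/(1−f) ≈ 11.719 mg/L.
Difference ≈ 16.437 − 11.719 ≈ 4.718 mg/L.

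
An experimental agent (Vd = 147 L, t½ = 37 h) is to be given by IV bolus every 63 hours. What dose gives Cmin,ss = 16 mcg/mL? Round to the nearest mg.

5304 mg

τ/t½ = 63/37 ≈ 1.7027, so f = (1/2)^(63/37) ≈ 0.307210.
Cmin,ss = (D/Vd)·f/(1−f), so D = Cmin,ss·Vd·(1−f)/f.
D = 16 × 147 × (1−f)/f ≈ 16 × 147 × 2.25510 ≈ 5304.00 mg.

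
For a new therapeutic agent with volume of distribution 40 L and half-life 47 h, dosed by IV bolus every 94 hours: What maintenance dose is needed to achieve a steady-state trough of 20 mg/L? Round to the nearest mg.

2400 mg

τ/t½ = 94/47 ≈ 2, so f = (1/2)^(94/47) ≈ 0.250000.
Cmin,ss = (D/Vd)·f/(1−f), so D = Cmin,ss·Vd·(1−f)/f.
D = 20 × 40 × (1−f)/f ≈ 20 × 40 × 3.00000 ≈ 2400.00 mg.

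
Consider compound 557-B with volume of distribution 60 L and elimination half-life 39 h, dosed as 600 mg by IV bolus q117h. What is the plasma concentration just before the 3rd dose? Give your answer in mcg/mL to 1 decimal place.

1.4 mcg/mL

f = (1/2)^(τ/t½) = (1/2)^(117/39) ≈ 0.1250.
C₀ = D/Vd = 600/60 ≈ 10.000 mcg/mL.
Before the 3rd dose, 2 doses have been given. Superposition: Cmin = C₀·(f + f²).
≈ 10.000 × (0.1250 + 0.0156) ≈ 10.000 × 0.1406 ≈ 1.406 mcg/mL.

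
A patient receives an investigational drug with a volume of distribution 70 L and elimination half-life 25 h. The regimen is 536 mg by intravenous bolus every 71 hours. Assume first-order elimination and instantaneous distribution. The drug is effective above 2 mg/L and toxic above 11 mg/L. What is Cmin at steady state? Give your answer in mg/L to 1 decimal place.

1.2 mg/L

τ/t½ = 71/25 ≈ 2.84, so fraction remaining f = (1/2)^(71/25) ≈ 0.1397.
Accumulation ratio R = 1/(1 − f) ≈ 1/0.8603 ≈ 1.1624.
Each bolus raises the concentration by D/Vd = 536/70 ≈ 7.657 mg/L.
Cmax,ss = C₀/(1 − f) ≈ 7.657/0.8603 ≈ 8.900 mg/L.
One interval later, Cmin,ss = Cmax,ss·e^(−kτ) ≈ 8.900 × 0.1397 ≈ 1.243 mg/L.
Trough 1.2 mg/L vs MEC 2 mg/L: subtherapeutic.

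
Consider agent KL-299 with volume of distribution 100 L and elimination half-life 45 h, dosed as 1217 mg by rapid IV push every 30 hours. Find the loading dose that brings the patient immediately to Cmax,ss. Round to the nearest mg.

f = (1/2)^(30/45) ≈ 0.629961; accumulation ratio R = 1/(1−f) ≈ 2.70242.
Loading dose to hit Cmax,ss on first dose: D_load = D_maint·R ≈ 1217 × 2.70242 ≈ 3288.85 mg.

3289 mg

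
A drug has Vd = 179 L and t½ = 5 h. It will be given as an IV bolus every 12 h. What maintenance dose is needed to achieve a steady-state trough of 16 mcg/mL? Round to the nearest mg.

τ/t½ = 12/5 ≈ 2.4, so f = (1/2)^(12/5) ≈ 0.189465.
Cmin,ss = (D/Vd)·f/(1−f), so D = Cmin,ss·Vd·(1−f)/f.
D = 16 × 179 × (1−f)/f ≈ 16 × 179 × 4.27802 ≈ 12252.25 mg.

12252 mg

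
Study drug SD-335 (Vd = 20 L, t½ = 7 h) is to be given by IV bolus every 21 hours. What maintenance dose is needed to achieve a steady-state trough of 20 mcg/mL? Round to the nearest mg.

2800 mg

τ/t½ = 21/7 ≈ 3, so f = (1/2)^(21/7) ≈ 0.125000.
Cmin,ss = (D/Vd)·f/(1−f), so D = Cmin,ss·Vd·(1−f)/f.
D = 20 × 20 × (1−f)/f ≈ 20 × 20 × 7.00000 ≈ 2800.00 mg.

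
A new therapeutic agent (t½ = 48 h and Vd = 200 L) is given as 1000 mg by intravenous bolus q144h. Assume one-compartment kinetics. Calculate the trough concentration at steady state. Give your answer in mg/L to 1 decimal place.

0.7 mg/L

The dosing interval is 3 half-lives, so f = 2^(−3) = 0.125.
At steady state, R = 1/(1 − 0.125) = 8/7.
Single-dose peak C₀ = D/Vd = 1000/200 = 5 mg/L.
Steady-state peak Cmax,ss = C₀·R = 5 × 8/7 ≈ 5.714 mg/L.
Steady-state trough Cmin,ss = Cmax,ss·f ≈ 5.714 × 0.125 ≈ 0.714 mg/L.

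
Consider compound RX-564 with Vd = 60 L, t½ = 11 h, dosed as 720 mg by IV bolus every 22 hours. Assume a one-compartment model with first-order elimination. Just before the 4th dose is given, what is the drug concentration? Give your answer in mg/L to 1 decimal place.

f = (1/2)^(τ/t½) = (1/2)^(22/11) ≈ 0.2500.
C₀ = D/Vd = 720/60 ≈ 12.000 mg/L.
Before the 4th dose, 3 doses have been given. Superposition: Cmin = C₀·(f + f² + … + f^3).
≈ 12.000 × (0.2500 + 0.0625 + 0.0156) ≈ 12.000 × 0.3281 ≈ 3.937 mg/L.

3.9 mg/L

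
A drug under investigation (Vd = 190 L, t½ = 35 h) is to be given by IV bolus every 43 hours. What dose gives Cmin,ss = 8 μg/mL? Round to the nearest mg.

τ/t½ = 43/35 ≈ 1.2286, so f = (1/2)^(43/35) ≈ 0.426740.
Cmin,ss = (D/Vd)·f/(1−f), so D = Cmin,ss·Vd·(1−f)/f.
D = 8 × 190 × (1−f)/f ≈ 8 × 190 × 1.34335 ≈ 2041.89 mg.

2042 mg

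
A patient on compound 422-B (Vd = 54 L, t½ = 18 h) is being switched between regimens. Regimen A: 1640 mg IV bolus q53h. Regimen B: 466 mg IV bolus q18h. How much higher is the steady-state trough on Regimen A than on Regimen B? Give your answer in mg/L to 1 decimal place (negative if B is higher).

Regimen A: f = (1/2)^(53/18) ≈ 0.1299; Cmin,ss = (1640/54)·f/(1−f) ≈ 4.534 mg/L.
Regimen B: f = (1/2)^(18/18) ≈ 0.5000; Cmin,ss = (466/54)·f/(1−f) ≈ 8.630 mg/L.
Difference ≈ 4.534 − 8.630 ≈ -4.096 mg/L.

-4.1 mg/L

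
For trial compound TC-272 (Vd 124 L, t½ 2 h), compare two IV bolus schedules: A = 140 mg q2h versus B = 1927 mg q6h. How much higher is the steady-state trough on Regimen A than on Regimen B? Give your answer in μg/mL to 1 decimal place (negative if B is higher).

Regimen A: f = (1/2)^(2/2) ≈ 0.5000; Cmin,ss = (140/124)·f/(1−f) ≈ 1.129 μg/mL.
Regimen B: f = (1/2)^(6/2) ≈ 0.1250; Cmin,ss = (1927/124)·f/(1−f) ≈ 2.220 μg/mL.
Difference ≈ 1.129 − 2.220 ≈ -1.091 μg/mL.

-1.1 μg/mL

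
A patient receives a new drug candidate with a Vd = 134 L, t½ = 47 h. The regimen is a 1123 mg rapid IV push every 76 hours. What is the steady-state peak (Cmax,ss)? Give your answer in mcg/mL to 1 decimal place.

12.4 mcg/mL

τ/t½ = 76/47 ≈ 1.617, so fraction remaining f = (1/2)^(76/47) ≈ 0.3260.
Accumulation ratio R = 1/(1 − f) ≈ 1/0.6740 ≈ 1.4837.
Each bolus raises the concentration by D/Vd = 1123/134 ≈ 8.381 mcg/mL.
Steady-state peak Cmax,ss = C₀·R ≈ 8.381 × 1.4837 ≈ 12.435 mcg/mL.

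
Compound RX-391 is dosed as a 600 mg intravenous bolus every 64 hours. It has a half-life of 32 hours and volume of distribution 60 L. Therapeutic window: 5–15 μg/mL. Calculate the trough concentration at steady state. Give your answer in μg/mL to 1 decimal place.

τ = 64 h = 2 half-lives, so f = (1/2)^2 = 0.25.
Accumulation ratio R = 1/(1 − f) = 1/0.75 = 4/3.
Single-dose peak C₀ = D/Vd = 600/60 = 10 μg/mL.
Steady-state peak Cmax,ss = C₀·R = 10 × 4/3 ≈ 13.333 μg/mL.
Steady-state trough Cmin,ss = Cmax,ss·f ≈ 13.333 × 0.25 ≈ 3.333 μg/mL.
Trough 3.3 μg/mL vs MEC 5 μg/mL: subtherapeutic.

3.3 μg/mL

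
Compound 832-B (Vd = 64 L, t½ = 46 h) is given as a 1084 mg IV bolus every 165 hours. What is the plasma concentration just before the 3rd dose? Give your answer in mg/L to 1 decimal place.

1.5 mg/L

f = (1/2)^(τ/t½) = (1/2)^(165/46) ≈ 0.0832.
C₀ = D/Vd = 1084/64 ≈ 16.938 mg/L.
Before the 3rd dose, 2 doses have been given. Superposition: Cmin = C₀·(f + f²).
≈ 16.938 × (0.0832 + 0.0069) ≈ 16.938 × 0.0901 ≈ 1.526 mg/L.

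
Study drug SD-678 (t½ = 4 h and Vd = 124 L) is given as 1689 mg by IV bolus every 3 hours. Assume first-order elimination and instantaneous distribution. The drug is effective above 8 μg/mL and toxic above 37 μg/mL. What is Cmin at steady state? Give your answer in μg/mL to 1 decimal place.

τ/t½ = 3/4 ≈ 0.75, so fraction remaining f = (1/2)^(3/4) ≈ 0.5946.
Accumulation ratio R = 1/(1 − f) ≈ 1/0.4054 ≈ 2.4667.
Single-dose peak C₀ = D/Vd = 1689/124 ≈ 13.621 μg/mL.
Steady-state peak Cmax,ss = C₀·R ≈ 13.621 × 2.4667 ≈ 33.599 μg/mL.
Steady-state trough Cmin,ss = Cmax,ss·f ≈ 33.599 × 0.5946 ≈ 19.978 μg/mL.
Trough 20.0 μg/mL vs MEC 8 μg/mL: adequate.

20.0 μg/mL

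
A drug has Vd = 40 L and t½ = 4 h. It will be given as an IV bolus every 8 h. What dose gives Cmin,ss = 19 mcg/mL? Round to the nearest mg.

2280 mg

τ/t½ = 8/4 ≈ 2, so f = (1/2)^(8/4) ≈ 0.250000.
Cmin,ss = (D/Vd)·f/(1−f), so D = Cmin,ss·Vd·(1−f)/f.
D = 19 × 40 × (1−f)/f ≈ 19 × 40 × 3.00000 ≈ 2280.00 mg.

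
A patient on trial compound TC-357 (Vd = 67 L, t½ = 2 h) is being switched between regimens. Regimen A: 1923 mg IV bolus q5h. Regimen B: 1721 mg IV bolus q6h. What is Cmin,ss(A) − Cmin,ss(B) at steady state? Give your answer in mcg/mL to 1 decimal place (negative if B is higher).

Regimen A: f = (1/2)^(5/2) ≈ 0.1768; Cmin,ss = (1923/67)·f/(1−f) ≈ 6.164 mcg/mL.
Regimen B: f = (1/2)^(6/2) ≈ 0.1250; Cmin,ss = (1721/67)·f/(1−f) ≈ 3.670 mcg/mL.
Difference ≈ 6.164 − 3.670 ≈ 2.494 mcg/mL.

2.5 mcg/mL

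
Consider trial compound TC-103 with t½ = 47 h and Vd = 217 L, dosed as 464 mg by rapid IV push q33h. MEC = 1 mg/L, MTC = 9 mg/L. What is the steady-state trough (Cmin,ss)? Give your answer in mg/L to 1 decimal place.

3.4 mg/L

k = ln2/t½ = ln2/47 ≈ 0.014748 h⁻¹; fraction remaining f = e^(−kτ) = e^(−0.014748×33) ≈ 0.6147.
Accumulation ratio R = 1/(1 − f) ≈ 1/0.3853 ≈ 2.5954.
Single-dose peak C₀ = D/Vd = 464/217 ≈ 2.138 mg/L.
Cmax,ss = C₀/(1 − f) ≈ 2.138/0.3853 ≈ 5.549 mg/L.
Steady-state trough Cmin,ss = Cmax,ss·f ≈ 5.549 × 0.6147 ≈ 3.411 mg/L.
Trough 3.4 mg/L vs MEC 1 mg/L: adequate.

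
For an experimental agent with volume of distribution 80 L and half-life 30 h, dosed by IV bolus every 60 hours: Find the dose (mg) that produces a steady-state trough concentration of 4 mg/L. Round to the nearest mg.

960 mg

τ/t½ = 60/30 ≈ 2, so f = (1/2)^(60/30) ≈ 0.250000.
Cmin,ss = (D/Vd)·f/(1−f), so D = Cmin,ss·Vd·(1−f)/f.
D = 4 × 80 × (1−f)/f ≈ 4 × 80 × 3.00000 ≈ 960.00 mg.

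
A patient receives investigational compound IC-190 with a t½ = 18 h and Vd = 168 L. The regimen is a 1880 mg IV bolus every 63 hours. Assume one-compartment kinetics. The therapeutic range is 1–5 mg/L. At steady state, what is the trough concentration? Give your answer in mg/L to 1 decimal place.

1.1 mg/L

Over one 63-h interval, 63/18 ≈ 3.5 half-lives elapse, leaving f ≈ 0.0884 of each dose.
At steady state, accumulation factor R = 1/(1 − e^(−kτ)) ≈ 1.0970.
Single-dose peak C₀ = D/Vd = 1880/168 ≈ 11.190 mg/L.
Cmax,ss = C₀/(1 − f) ≈ 11.190/0.9116 ≈ 12.275 mg/L.
One interval later, Cmin,ss = Cmax,ss·e^(−kτ) ≈ 12.275 × 0.0884 ≈ 1.085 mg/L.
Trough 1.1 mg/L vs MEC 1 mg/L: adequate.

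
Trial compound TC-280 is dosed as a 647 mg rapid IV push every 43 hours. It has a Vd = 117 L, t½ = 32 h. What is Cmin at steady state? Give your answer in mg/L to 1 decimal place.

k = ln2/t½ = ln2/32 ≈ 0.021661 h⁻¹; fraction remaining f = e^(−kτ) = e^(−0.021661×43) ≈ 0.3940.
Each bolus raises the concentration by D/Vd = 647/117 ≈ 5.530 mg/L.
Steady-state trough Cmin,ss = C₀·f/(1−f) ≈ 5.530 × 0.3940/0.6060 ≈ 3.595 mg/L.

3.6 mg/L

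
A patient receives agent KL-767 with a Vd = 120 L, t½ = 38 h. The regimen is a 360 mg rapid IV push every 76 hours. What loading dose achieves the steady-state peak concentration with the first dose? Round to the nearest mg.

480 mg

f = (1/2)^(76/38) ≈ 0.250000; accumulation ratio R = 1/(1−f) ≈ 1.33333.
Loading dose to hit Cmax,ss on first dose: D_load = D_maint·R ≈ 360 × 1.33333 ≈ 480.00 mg.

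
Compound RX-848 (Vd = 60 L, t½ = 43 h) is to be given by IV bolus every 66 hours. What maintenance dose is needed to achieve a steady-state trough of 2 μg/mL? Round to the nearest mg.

228 mg

τ/t½ = 66/43 ≈ 1.5349, so f = (1/2)^(66/43) ≈ 0.345107.
Cmin,ss = (D/Vd)·f/(1−f), so D = Cmin,ss·Vd·(1−f)/f.
D = 2 × 60 × (1−f)/f ≈ 2 × 60 × 1.89765 ≈ 227.72 mg.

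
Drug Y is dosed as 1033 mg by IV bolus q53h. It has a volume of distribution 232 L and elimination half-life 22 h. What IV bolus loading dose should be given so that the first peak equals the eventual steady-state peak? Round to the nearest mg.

1273 mg

f = (1/2)^(53/22) ≈ 0.188274; accumulation ratio R = 1/(1−f) ≈ 1.23194.
Loading dose to hit Cmax,ss on first dose: D_load = D_maint·R ≈ 1033 × 1.23194 ≈ 1272.59 mg.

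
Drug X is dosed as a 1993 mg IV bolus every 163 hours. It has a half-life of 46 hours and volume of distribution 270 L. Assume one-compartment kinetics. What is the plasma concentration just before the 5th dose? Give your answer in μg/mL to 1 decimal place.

0.7 μg/mL

f = (1/2)^(τ/t½) = (1/2)^(163/46) ≈ 0.0858.
C₀ = D/Vd = 1993/270 ≈ 7.381 μg/mL.
Before the 5th dose, 4 doses have been given. Superposition: Cmin = C₀·(f + f² + … + f^4).
≈ 7.381 × (0.0858 + 0.0074 + 0.0006 + 0.0001) ≈ 7.381 × 0.0939 ≈ 0.693 μg/mL.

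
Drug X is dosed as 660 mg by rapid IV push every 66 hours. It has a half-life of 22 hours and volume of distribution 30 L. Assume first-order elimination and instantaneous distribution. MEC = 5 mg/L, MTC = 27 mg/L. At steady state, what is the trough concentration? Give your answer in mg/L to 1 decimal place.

τ = 66 h = 3 half-lives, so f = (1/2)^3 = 0.125.
At steady state, R = 1/(1 − 0.125) = 8/7.
Single-dose peak C₀ = D/Vd = 660/30 = 22 mg/L.
Steady-state peak Cmax,ss = C₀·R = 22 × 8/7 ≈ 25.143 mg/L.
Steady-state trough Cmin,ss = Cmax,ss·f ≈ 25.143 × 0.125 ≈ 3.143 mg/L.
Trough 3.1 mg/L vs MEC 5 mg/L: subtherapeutic.

3.1 mg/L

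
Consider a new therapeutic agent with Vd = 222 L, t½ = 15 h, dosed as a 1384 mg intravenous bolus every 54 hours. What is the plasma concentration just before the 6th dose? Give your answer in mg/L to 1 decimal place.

f = (1/2)^(τ/t½) = (1/2)^(54/15) ≈ 0.0825.
C₀ = D/Vd = 1384/222 ≈ 6.234 mg/L.
Before the 6th dose, 5 doses have been given. Superposition: Cmin = C₀·(f + f² + … + f^5).
≈ 6.234 × (0.0825 + 0.0068 + 0.0006 + 0.0000 + 0.0000) ≈ 6.234 × 0.0899 ≈ 0.560 mg/L.

0.6 mg/L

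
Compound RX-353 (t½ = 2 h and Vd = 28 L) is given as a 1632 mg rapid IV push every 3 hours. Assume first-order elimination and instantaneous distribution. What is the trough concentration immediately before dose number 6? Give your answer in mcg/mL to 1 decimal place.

31.7 mcg/mL

f = (1/2)^(τ/t½) = (1/2)^(3/2) ≈ 0.3536.
C₀ = D/Vd = 1632/28 ≈ 58.286 mcg/mL.
Before the 6th dose, 5 doses have been given. Superposition: Cmin = C₀·(f + f² + … + f^5).
≈ 58.286 × (0.3536 + 0.1250 + 0.0442 + 0.0156 + 0.0055) ≈ 58.286 × 0.5439 ≈ 31.702 mcg/mL.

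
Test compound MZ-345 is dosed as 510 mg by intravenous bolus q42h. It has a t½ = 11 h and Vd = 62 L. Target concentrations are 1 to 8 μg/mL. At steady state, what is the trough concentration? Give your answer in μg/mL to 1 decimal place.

0.6 μg/mL

Over one 42-h interval, 42/11 ≈ 3.8182 half-lives elapse, leaving f ≈ 0.0709 of each dose.
At steady state, accumulation factor R = 1/(1 − e^(−kτ)) ≈ 1.0763.
Each bolus raises the concentration by D/Vd = 510/62 ≈ 8.226 μg/mL.
Cmax,ss = C₀/(1 − f) ≈ 8.226/0.9291 ≈ 8.854 μg/mL.
Steady-state trough Cmin,ss = Cmax,ss·f ≈ 8.854 × 0.0709 ≈ 0.628 μg/mL.
Trough 0.6 μg/mL vs MEC 1 μg/mL: subtherapeutic.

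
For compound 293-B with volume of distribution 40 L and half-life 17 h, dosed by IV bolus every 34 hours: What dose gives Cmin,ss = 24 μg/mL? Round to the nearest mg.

τ/t½ = 34/17 ≈ 2, so f = (1/2)^(34/17) ≈ 0.250000.
Cmin,ss = (D/Vd)·f/(1−f), so D = Cmin,ss·Vd·(1−f)/f.
D = 24 × 40 × (1−f)/f ≈ 24 × 40 × 3.00000 ≈ 2880.00 mg.

2880 mg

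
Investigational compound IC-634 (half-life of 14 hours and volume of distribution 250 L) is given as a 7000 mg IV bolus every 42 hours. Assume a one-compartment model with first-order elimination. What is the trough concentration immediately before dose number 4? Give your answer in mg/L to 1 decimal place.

f = (1/2)^(τ/t½) = (1/2)^(42/14) ≈ 0.1250.
C₀ = D/Vd = 7000/250 ≈ 28.000 mg/L.
Before the 4th dose, 3 doses have been given. Superposition: Cmin = C₀·(f + f² + … + f^3).
≈ 28.000 × (0.1250 + 0.0156 + 0.0020) ≈ 28.000 × 0.1426 ≈ 3.993 mg/L.

4.0 mg/L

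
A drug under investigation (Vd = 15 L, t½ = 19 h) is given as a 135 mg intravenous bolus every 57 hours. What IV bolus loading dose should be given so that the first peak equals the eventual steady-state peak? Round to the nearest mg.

154 mg

f = (1/2)^(57/19) ≈ 0.125000; accumulation ratio R = 1/(1−f) ≈ 1.14286.
Loading dose to hit Cmax,ss on first dose: D_load = D_maint·R ≈ 135 × 1.14286 ≈ 154.29 mg.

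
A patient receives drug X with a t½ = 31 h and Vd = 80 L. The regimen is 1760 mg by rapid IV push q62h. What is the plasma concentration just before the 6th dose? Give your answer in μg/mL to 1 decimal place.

f = (1/2)^(τ/t½) = (1/2)^(62/31) ≈ 0.2500.
C₀ = D/Vd = 1760/80 ≈ 22.000 μg/mL.
Before the 6th dose, 5 doses have been given. Superposition: Cmin = C₀·(f + f² + … + f^5).
≈ 22.000 × (0.2500 + 0.0625 + 0.0156 + 0.0039 + 0.0010) ≈ 22.000 × 0.3330 ≈ 7.326 μg/mL.

7.3 μg/mL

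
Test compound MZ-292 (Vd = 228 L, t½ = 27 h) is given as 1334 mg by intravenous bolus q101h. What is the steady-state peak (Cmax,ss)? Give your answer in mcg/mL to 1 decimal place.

6.3 mcg/mL

τ/t½ = 101/27 ≈ 3.7407, so fraction remaining f = (1/2)^(101/27) ≈ 0.0748.
At steady state, accumulation factor R = 1/(1 − e^(−kτ)) ≈ 1.0808.
Single-dose peak C₀ = D/Vd = 1334/228 ≈ 5.851 mcg/mL.
Steady-state peak Cmax,ss = C₀·R ≈ 5.851 × 1.0808 ≈ 6.324 mcg/mL.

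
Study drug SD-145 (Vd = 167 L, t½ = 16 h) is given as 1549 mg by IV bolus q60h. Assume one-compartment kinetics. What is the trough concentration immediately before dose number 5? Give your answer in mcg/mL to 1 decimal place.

f = (1/2)^(τ/t½) = (1/2)^(60/16) ≈ 0.0743.
C₀ = D/Vd = 1549/167 ≈ 9.275 mcg/mL.
Before the 5th dose, 4 doses have been given. Superposition: Cmin = C₀·(f + f² + … + f^4).
≈ 9.275 × (0.0743 + 0.0055 + 0.0004 + 0.0000) ≈ 9.275 × 0.0802 ≈ 0.744 mcg/mL.

0.7 mcg/mL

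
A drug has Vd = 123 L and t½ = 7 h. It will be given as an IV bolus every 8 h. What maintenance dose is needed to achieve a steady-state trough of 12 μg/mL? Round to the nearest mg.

1783 mg

τ/t½ = 8/7 ≈ 1.1429, so f = (1/2)^(8/7) ≈ 0.452862.
Cmin,ss = (D/Vd)·f/(1−f), so D = Cmin,ss·Vd·(1−f)/f.
D = 12 × 123 × (1−f)/f ≈ 12 × 123 × 1.20818 ≈ 1783.27 mg.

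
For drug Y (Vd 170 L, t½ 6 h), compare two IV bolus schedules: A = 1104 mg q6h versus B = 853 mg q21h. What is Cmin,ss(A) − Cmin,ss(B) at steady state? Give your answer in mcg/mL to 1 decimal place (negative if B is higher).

6.0 mcg/mL

Regimen A: f = (1/2)^(6/6) ≈ 0.5000; Cmin,ss = (1104/170)·f/(1−f) ≈ 6.494 mcg/mL.
Regimen B: f = (1/2)^(21/6) ≈ 0.0884; Cmin,ss = (853/170)·f/(1−f) ≈ 0.487 mcg/mL.
Difference ≈ 6.494 − 0.487 ≈ 6.007 mcg/mL.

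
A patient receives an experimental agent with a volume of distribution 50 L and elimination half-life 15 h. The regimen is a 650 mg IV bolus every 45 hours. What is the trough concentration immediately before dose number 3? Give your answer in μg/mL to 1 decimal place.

f = (1/2)^(τ/t½) = (1/2)^(45/15) ≈ 0.1250.
C₀ = D/Vd = 650/50 ≈ 13.000 μg/mL.
Before the 3rd dose, 2 doses have been given. Superposition: Cmin = C₀·(f + f²).
≈ 13.000 × (0.1250 + 0.0156) ≈ 13.000 × 0.1406 ≈ 1.828 μg/mL.

1.8 μg/mL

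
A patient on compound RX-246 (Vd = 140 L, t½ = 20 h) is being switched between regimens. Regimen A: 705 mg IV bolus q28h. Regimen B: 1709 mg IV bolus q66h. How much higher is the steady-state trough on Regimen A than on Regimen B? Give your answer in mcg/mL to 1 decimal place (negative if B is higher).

Regimen A: f = (1/2)^(28/20) ≈ 0.3789; Cmin,ss = (705/140)·f/(1−f) ≈ 3.072 mcg/mL.
Regimen B: f = (1/2)^(66/20) ≈ 0.1015; Cmin,ss = (1709/140)·f/(1−f) ≈ 1.379 mcg/mL.
Difference ≈ 3.072 − 1.379 ≈ 1.693 mcg/mL.

1.7 mcg/mL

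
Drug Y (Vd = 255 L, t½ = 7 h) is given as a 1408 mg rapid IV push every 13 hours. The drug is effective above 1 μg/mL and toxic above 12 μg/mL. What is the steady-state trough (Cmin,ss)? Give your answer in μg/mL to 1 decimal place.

2.1 μg/mL

k = ln2/t½ = ln2/7 ≈ 0.099021 h⁻¹; fraction remaining f = e^(−kτ) = e^(−0.099021×13) ≈ 0.2760.
Accumulation ratio R = 1/(1 − f) ≈ 1/0.7240 ≈ 1.3812.
Single-dose peak C₀ = D/Vd = 1408/255 ≈ 5.522 μg/mL.
Steady-state peak Cmax,ss = C₀·R ≈ 5.522 × 1.3812 ≈ 7.627 μg/mL.
Steady-state trough Cmin,ss = Cmax,ss·f ≈ 7.627 × 0.2760 ≈ 2.105 μg/mL.
Trough 2.1 μg/mL vs MEC 1 μg/mL: adequate.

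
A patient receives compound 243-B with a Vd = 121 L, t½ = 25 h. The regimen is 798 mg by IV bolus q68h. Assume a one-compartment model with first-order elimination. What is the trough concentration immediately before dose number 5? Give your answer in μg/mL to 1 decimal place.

1.2 μg/mL

f = (1/2)^(τ/t½) = (1/2)^(68/25) ≈ 0.1518.
C₀ = D/Vd = 798/121 ≈ 6.595 μg/mL.
Before the 5th dose, 4 doses have been given. Superposition: Cmin = C₀·(f + f² + … + f^4).
≈ 6.595 × (0.1518 + 0.0230 + 0.0035 + 0.0005) ≈ 6.595 × 0.1788 ≈ 1.179 μg/mL.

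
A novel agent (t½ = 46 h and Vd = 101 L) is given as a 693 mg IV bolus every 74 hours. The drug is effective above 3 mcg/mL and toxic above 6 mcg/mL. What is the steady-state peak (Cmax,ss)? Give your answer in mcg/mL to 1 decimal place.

10.2 mcg/mL

τ/t½ = 74/46 ≈ 1.6087, so fraction remaining f = (1/2)^(74/46) ≈ 0.3279.
At steady state, accumulation factor R = 1/(1 − e^(−kτ)) ≈ 1.4879.
Single-dose peak C₀ = D/Vd = 693/101 ≈ 6.861 mcg/mL.
Steady-state peak Cmax,ss = C₀·R ≈ 6.861 × 1.4879 ≈ 10.208 mcg/mL.
Peak 10.2 mcg/mL vs MTC 6 mcg/mL: exceeds toxic threshold.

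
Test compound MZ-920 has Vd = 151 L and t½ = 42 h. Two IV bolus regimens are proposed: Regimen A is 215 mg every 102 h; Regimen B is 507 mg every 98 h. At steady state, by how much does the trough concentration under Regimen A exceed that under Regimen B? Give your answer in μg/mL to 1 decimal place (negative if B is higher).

-0.5 μg/mL

Regimen A: f = (1/2)^(102/42) ≈ 0.1857; Cmin,ss = (215/151)·f/(1−f) ≈ 0.325 μg/mL.
Regimen B: f = (1/2)^(98/42) ≈ 0.1984; Cmin,ss = (507/151)·f/(1−f) ≈ 0.831 μg/mL.
Difference ≈ 0.325 − 0.831 ≈ -0.506 μg/mL.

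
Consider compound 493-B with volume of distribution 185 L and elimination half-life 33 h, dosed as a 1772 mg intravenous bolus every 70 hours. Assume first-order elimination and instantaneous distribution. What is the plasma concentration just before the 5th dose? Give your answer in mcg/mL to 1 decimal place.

2.9 mcg/mL

f = (1/2)^(τ/t½) = (1/2)^(70/33) ≈ 0.2299.
C₀ = D/Vd = 1772/185 ≈ 9.578 mcg/mL.
Before the 5th dose, 4 doses have been given. Superposition: Cmin = C₀·(f + f² + … + f^4).
≈ 9.578 × (0.2299 + 0.0529 + 0.0122 + 0.0028) ≈ 9.578 × 0.2978 ≈ 2.852 mcg/mL.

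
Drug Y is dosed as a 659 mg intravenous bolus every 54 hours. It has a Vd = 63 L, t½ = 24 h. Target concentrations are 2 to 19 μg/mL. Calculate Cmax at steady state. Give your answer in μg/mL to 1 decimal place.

13.2 μg/mL

τ/t½ = 54/24 ≈ 2.25, so fraction remaining f = (1/2)^(54/24) ≈ 0.2102.
Accumulation ratio R = 1/(1 − f) ≈ 1/0.7898 ≈ 1.2661.
Single-dose peak C₀ = D/Vd = 659/63 ≈ 10.460 μg/mL.
Steady-state peak Cmax,ss = C₀·R ≈ 10.460 × 1.2661 ≈ 13.243 μg/mL.
Peak 13.2 μg/mL vs MTC 19 μg/mL: below toxic threshold.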